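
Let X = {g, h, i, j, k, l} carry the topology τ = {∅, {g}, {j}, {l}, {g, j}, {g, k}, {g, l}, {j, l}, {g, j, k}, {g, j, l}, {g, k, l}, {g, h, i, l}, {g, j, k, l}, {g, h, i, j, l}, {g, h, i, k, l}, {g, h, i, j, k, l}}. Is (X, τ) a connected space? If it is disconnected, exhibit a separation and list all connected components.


(X, τ) is disconnected; components = [{j}, {g, h, i, k, l}].

Find clopen sets (U ∈ τ with X ∖ U ∈ τ):
  U = ∅, X ∖ U = {g, h, i, j, k, l} — both open, so U is clopen.
  U = {j}, X ∖ U = {g, h, i, k, l} — both open, so U is clopen.
  U = {g, h, i, k, l}, X ∖ U = {j} — both open, so U is clopen.
  U = {g, h, i, j, k, l}, X ∖ U = ∅ — both open, so U is clopen.
Nontrivial clopen(s) exist: e.g. {g, h, i, k, l}. So (X, τ) is disconnected.
Compute connected components by grouping points that agree on all clopens:
  component: {j}
  component: {g, h, i, k, l}


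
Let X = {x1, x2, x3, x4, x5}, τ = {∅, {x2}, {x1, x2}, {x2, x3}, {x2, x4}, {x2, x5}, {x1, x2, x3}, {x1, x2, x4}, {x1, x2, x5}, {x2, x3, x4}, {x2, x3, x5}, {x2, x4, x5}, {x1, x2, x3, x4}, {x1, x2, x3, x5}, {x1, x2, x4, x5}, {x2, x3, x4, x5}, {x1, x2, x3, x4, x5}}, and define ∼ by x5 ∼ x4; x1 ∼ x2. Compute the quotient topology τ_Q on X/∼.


X/∼ = {[x1=x2], [x3], [x4=x5]}; |τ_Q| = 5.

Equivalence classes: [x1=x2], [x3], [x4=x5].
Quotient map π: X → X/∼ sends x1 ↦ [x1=x2], x2 ↦ [x1=x2], x3 ↦ [x3], x4 ↦ [x4=x5], x5 ↦ [x4=x5].
For each subset V ⊆ X/∼, compute π^{-1}(V) ⊆ X and check whether π^{-1}(V) ∈ τ. V is open in τ_Q iff π^{-1}(V) ∈ τ.
  V = {}: π^{-1}(V) = ∅ ∈ τ ✓.
  V = {[x1=x2]}: π^{-1}(V) = {x1, x2} ∈ τ ✓.
  V = {[x3]}: π^{-1}(V) = {x3} ∉ τ ✗.
  V = {[x1=x2], [x3]}: π^{-1}(V) = {x1, x2, x3} ∈ τ ✓.
  V = {[x4=x5]}: π^{-1}(V) = {x4, x5} ∉ τ ✗.
  V = {[x1=x2], [x4=x5]}: π^{-1}(V) = {x1, x2, x4, x5} ∈ τ ✓.
  V = {[x3], [x4=x5]}: π^{-1}(V) = {x3, x4, x5} ∉ τ ✗.
  V = {[x1=x2], [x3], [x4=x5]}: π^{-1}(V) = {x1, x2, x3, x4, x5} ∈ τ ✓.
Open sets in the quotient: τ_Q = {{}, {[x1=x2]}, {[x1=x2], [x3]}, {[x1=x2], [x4=x5]}, {[x1=x2], [x3], [x4=x5]}} (5 elements).


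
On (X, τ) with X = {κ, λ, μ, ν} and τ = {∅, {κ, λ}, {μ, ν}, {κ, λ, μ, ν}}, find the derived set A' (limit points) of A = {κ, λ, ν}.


A' = {κ, λ, μ}

For each x ∈ X, list the open sets U ∈ τ with x ∈ U, then check whether U ∩ (A ∖ {x}) ≠ ∅ for every such U.
  x = κ: opens ∋ x are {κ, λ}, {κ, λ, μ, ν}; each meets A ∖ {κ}, so x IS a limit point.
  x = λ: opens ∋ x are {κ, λ}, {κ, λ, μ, ν}; each meets A ∖ {λ}, so x IS a limit point.
  x = μ: opens ∋ x are {μ, ν}, {κ, λ, μ, ν}; each meets A ∖ {μ}, so x IS a limit point.
  x = ν: open {μ, ν} ∋ x has {μ, ν} ∩ (A ∖ {ν}) = ∅, so x is NOT a limit point.
Collecting: A' = {κ, λ, μ}.


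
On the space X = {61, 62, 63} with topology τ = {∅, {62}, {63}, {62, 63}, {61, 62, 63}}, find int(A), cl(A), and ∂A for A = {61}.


int(A) = ∅, cl(A) = {61}, ∂A = {61}.

Closed sets in (X, τ) are complements of opens:
  closed(X, τ) = {∅, {61}, {61, 62}, {61, 63}, {61, 62, 63}}.
int(A) = ⋃ {U ∈ τ : U ⊆ A}. Opens contained in A: ∅.
Taking the union of these: int(A) = ∅.
cl(A) = ⋂ {C closed : A ⊆ C}. Closed sets containing A: {61}, {61, 62}, {61, 63}, {61, 62, 63}.
Intersecting these: cl(A) = {61}.
∂A = cl(A) ∖ int(A) = {61} ∖ ∅ = {61}.


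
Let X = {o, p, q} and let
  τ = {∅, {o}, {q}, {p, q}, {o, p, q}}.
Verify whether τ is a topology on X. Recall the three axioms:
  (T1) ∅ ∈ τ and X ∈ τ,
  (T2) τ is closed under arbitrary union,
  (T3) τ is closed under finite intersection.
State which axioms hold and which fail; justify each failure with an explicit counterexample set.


τ is NOT a topology on X.

Axiom (T1): ∅ ∈ τ? Yes; X ∈ τ? Yes.
Axiom (T2/T3): check pairwise unions and intersections of members of τ.
Counterexample for (T2): {o} ∪ {q} = {o, q} ∉ τ. Therefore τ is NOT a topology.


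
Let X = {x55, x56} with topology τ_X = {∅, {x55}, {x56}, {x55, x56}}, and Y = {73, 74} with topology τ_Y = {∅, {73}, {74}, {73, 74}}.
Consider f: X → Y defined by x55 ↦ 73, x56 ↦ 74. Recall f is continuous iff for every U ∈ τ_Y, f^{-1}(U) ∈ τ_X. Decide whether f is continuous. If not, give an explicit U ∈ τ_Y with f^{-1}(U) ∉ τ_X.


f IS continuous.

Compute f^{-1}(U) for each U ∈ τ_Y:
  U = ∅: f^{-1}(U) = ∅ ∈ τ_X ✓.
  U = {73}: f^{-1}(U) = {x55} ∈ τ_X ✓.
  U = {74}: f^{-1}(U) = {x56} ∈ τ_X ✓.
  U = {73, 74}: f^{-1}(U) = {x55, x56} ∈ τ_X ✓.
Every preimage lies in τ_X, so f IS continuous.


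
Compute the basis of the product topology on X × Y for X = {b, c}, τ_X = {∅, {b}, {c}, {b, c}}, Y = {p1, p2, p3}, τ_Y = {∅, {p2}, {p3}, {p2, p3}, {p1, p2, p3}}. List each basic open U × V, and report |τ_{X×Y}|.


Basis B = {∅ × ∅, {b} × {p2}, {b} × {p3}, {c} × {p2}, {c} × {p3}, {b} × {p2, p3}, {b, c} × {p2}, {b, c} × {p3}, {c} × {p2, p3}, {b} × {p1, p2, p3}, {c} × {p1, p2, p3}, {b, c} × {p2, p3}, {b, c} × {p1, p2, p3}}; |τ_{X×Y}| = 25.

Enumerate products U × V with U ∈ τ_X, V ∈ τ_Y (deduplicated):
  ∅ × ∅ = {} (∅)
  {b} × {p2} = {(b,p2)}
  {b} × {p3} = {(b,p3)}
  {c} × {p2} = {(c,p2)}
  {c} × {p3} = {(c,p3)}
  {b} × {p2, p3} = {(b,p2), (b,p3)}
  {b, c} × {p2} = {(b,p2), (c,p2)}
  {b, c} × {p3} = {(b,p3), (c,p3)}
  {c} × {p2, p3} = {(c,p2), (c,p3)}
  {b} × {p1, p2, p3} = {(b,p1), (b,p2), (b,p3)}
  {c} × {p1, p2, p3} = {(c,p1), (c,p2), (c,p3)}
  {b, c} × {p2, p3} = {(b,p2), (b,p3), (c,p2), (c,p3)}
  {b, c} × {p1, p2, p3} = {(b,p1), (b,p2), (b,p3), (c,p1), (c,p2), (c,p3)}
These 13 distinct sets form the basis B.
Close under arbitrary unions to get τ_{X×Y}; counting gives |τ_{X×Y}| = 25.


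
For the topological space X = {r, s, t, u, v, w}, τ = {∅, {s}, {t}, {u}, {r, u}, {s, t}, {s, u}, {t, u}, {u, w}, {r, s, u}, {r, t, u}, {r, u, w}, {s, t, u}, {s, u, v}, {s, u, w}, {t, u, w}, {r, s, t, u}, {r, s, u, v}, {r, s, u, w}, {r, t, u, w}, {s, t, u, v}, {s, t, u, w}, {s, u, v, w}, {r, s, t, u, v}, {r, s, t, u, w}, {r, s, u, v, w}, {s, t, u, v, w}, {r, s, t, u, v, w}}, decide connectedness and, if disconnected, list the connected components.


(X, τ) is disconnected; components = [{t}, {r, s, u, v, w}].

Find clopen sets (U ∈ τ with X ∖ U ∈ τ):
  U = ∅, X ∖ U = {r, s, t, u, v, w} — both open, so U is clopen.
  U = {t}, X ∖ U = {r, s, u, v, w} — both open, so U is clopen.
  U = {r, s, u, v, w}, X ∖ U = {t} — both open, so U is clopen.
  U = {r, s, t, u, v, w}, X ∖ U = ∅ — both open, so U is clopen.
Nontrivial clopen(s) exist: e.g. {t}. So (X, τ) is disconnected.
Compute connected components by grouping points that agree on all clopens:
  component: {t}
  component: {r, s, u, v, w}


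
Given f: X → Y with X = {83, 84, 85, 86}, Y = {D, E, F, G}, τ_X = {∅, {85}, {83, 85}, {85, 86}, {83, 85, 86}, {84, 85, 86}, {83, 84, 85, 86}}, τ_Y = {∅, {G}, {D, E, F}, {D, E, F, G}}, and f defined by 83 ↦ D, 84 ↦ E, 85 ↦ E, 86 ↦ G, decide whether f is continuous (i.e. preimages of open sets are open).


f is NOT continuous.

Compute f^{-1}(U) for each U ∈ τ_Y:
  U = ∅: f^{-1}(U) = ∅ ∈ τ_X ✓.
  U = {G}: f^{-1}(U) = {86} ∉ τ_X ✗.
  U = {D, E, F}: f^{-1}(U) = {83, 84, 85} ∉ τ_X ✗.
  U = {D, E, F, G}: f^{-1}(U) = {83, 84, 85, 86} ∈ τ_X ✓.
Found U = {G} with f^{-1}(U) = {86} not in τ_X. Therefore f is NOT continuous.


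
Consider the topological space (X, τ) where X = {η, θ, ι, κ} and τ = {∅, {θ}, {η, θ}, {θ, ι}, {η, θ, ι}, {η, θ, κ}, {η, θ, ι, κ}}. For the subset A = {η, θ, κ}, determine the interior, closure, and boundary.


int(A) = {η, θ, κ}, cl(A) = {η, θ, ι, κ}, ∂A = {ι}.

Closed sets in (X, τ) are complements of opens:
  closed(X, τ) = {∅, {ι}, {κ}, {η, κ}, {ι, κ}, {η, ι, κ}, {η, θ, ι, κ}}.
int(A) = ⋃ {U ∈ τ : U ⊆ A}. Opens contained in A: ∅, {θ}, {η, θ}, {η, θ, κ}.
Taking the union of these: int(A) = {η, θ, κ}.
cl(A) = ⋂ {C closed : A ⊆ C}. Closed sets containing A: {η, θ, ι, κ}.
Intersecting these: cl(A) = {η, θ, ι, κ}.
∂A = cl(A) ∖ int(A) = {η, θ, ι, κ} ∖ {η, θ, κ} = {ι}.


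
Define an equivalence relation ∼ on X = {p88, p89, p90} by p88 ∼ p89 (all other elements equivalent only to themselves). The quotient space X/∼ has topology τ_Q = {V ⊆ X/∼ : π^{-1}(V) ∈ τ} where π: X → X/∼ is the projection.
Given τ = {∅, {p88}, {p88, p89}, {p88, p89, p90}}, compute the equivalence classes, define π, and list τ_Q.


X/∼ = {[p88=p89], [p90]}; |τ_Q| = 3.

Equivalence classes: [p88=p89], [p90].
Quotient map π: X → X/∼ sends p88 ↦ [p88=p89], p89 ↦ [p88=p89], p90 ↦ [p90].
For each subset V ⊆ X/∼, compute π^{-1}(V) ⊆ X and check whether π^{-1}(V) ∈ τ. V is open in τ_Q iff π^{-1}(V) ∈ τ.
  V = {}: π^{-1}(V) = ∅ ∈ τ ✓.
  V = {[p88=p89]}: π^{-1}(V) = {p88, p89} ∈ τ ✓.
  V = {[p90]}: π^{-1}(V) = {p90} ∉ τ ✗.
  V = {[p88=p89], [p90]}: π^{-1}(V) = {p88, p89, p90} ∈ τ ✓.
Open sets in the quotient: τ_Q = {{}, {[p88=p89]}, {[p88=p89], [p90]}} (3 elements).


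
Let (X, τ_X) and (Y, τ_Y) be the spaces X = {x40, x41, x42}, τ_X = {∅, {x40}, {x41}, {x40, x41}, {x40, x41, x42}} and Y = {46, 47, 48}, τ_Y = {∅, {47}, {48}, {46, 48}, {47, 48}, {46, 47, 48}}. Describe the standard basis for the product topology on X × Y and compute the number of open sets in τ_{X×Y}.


Basis B = {∅ × ∅, {x40} × {47}, {x40} × {48}, {x41} × {47}, {x41} × {48}, {x40} × {46, 48}, {x40} × {47, 48}, {x40, x41} × {47}, {x40, x41} × {48}, {x41} × {46, 48}, {x41} × {47, 48}, {x40} × {46, 47, 48}, {x40, x41, x42} × {47}, {x40, x41, x42} × {48}, {x41} × {46, 47, 48}, {x40, x41} × {46, 48}, {x40, x41} × {47, 48}, {x40, x41} × {46, 47, 48}, {x40, x41, x42} × {46, 48}, {x40, x41, x42} × {47, 48}, {x40, x41, x42} × {46, 47, 48}}; |τ_{X×Y}| = 70.

Enumerate products U × V with U ∈ τ_X, V ∈ τ_Y (deduplicated):
  ∅ × ∅ = {} (∅)
  {x40} × {47} = {(x40,47)}
  {x40} × {48} = {(x40,48)}
  {x41} × {47} = {(x41,47)}
  {x41} × {48} = {(x41,48)}
  {x40} × {46, 48} = {(x40,46), (x40,48)}
  {x40} × {47, 48} = {(x40,47), (x40,48)}
  {x40, x41} × {47} = {(x40,47), (x41,47)}
  {x40, x41} × {48} = {(x40,48), (x41,48)}
  {x41} × {46, 48} = {(x41,46), (x41,48)}
  {x41} × {47, 48} = {(x41,47), (x41,48)}
  {x40} × {46, 47, 48} = {(x40,46), (x40,47), (x40,48)}
  {x40, x41, x42} × {47} = {(x40,47), (x41,47), (x42,47)}
  {x40, x41, x42} × {48} = {(x40,48), (x41,48), (x42,48)}
  {x41} × {46, 47, 48} = {(x41,46), (x41,47), (x41,48)}
  {x40, x41} × {46, 48} = {(x40,46), (x40,48), (x41,46), (x41,48)}
  {x40, x41} × {47, 48} = {(x40,47), (x40,48), (x41,47), (x41,48)}
  {x40, x41} × {46, 47, 48} = {(x40,46), (x40,47), (x40,48), (x41,46), (x41,47), (x41,48)}
  {x40, x41, x42} × {46, 48} = {(x40,46), (x40,48), (x41,46), (x41,48), (x42,46), (x42,48)}
  {x40, x41, x42} × {47, 48} = {(x40,47), (x40,48), (x41,47), (x41,48), (x42,47), (x42,48)}
  {x40, x41, x42} × {46, 47, 48} = {(x40,46), (x40,47), (x40,48), (x41,46), (x41,47), (x41,48), (x42,46), (x42,47), (x42,48)}
These 21 distinct sets form the basis B.
Close under arbitrary unions to get τ_{X×Y}; counting gives |τ_{X×Y}| = 70.


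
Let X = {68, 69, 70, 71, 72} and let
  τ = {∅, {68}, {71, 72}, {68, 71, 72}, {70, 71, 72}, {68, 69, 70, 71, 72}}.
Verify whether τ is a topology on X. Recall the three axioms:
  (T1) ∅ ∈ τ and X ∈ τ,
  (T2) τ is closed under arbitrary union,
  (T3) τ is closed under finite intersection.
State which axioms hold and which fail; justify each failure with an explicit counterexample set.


τ is NOT a topology on X.

Axiom (T1): ∅ ∈ τ? Yes; X ∈ τ? Yes.
Axiom (T2/T3): check pairwise unions and intersections of members of τ.
Counterexample for (T2): {68} ∪ {70, 71, 72} = {68, 70, 71, 72} ∉ τ. Therefore τ is NOT a topology.


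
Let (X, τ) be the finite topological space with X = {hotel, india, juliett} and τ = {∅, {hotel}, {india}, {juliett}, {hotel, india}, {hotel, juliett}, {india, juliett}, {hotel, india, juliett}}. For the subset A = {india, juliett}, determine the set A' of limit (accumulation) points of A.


A' = ∅

For each x ∈ X, list the open sets U ∈ τ with x ∈ U, then check whether U ∩ (A ∖ {x}) ≠ ∅ for every such U.
  x = hotel: open {hotel} ∋ x has {hotel} ∩ (A ∖ {hotel}) = ∅, so x is NOT a limit point.
  x = india: open {india} ∋ x has {india} ∩ (A ∖ {india}) = ∅, so x is NOT a limit point.
  x = juliett: open {juliett} ∋ x has {juliett} ∩ (A ∖ {juliett}) = ∅, so x is NOT a limit point.
Collecting: A' = ∅.


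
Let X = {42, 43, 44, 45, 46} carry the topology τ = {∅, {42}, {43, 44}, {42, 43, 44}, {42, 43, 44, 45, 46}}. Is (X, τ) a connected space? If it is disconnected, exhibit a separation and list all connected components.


(X, τ) is connected.

Find clopen sets (U ∈ τ with X ∖ U ∈ τ):
  U = ∅, X ∖ U = {42, 43, 44, 45, 46} — both open, so U is clopen.
  U = {42, 43, 44, 45, 46}, X ∖ U = ∅ — both open, so U is clopen.
Only trivial clopens (∅ and X) exist, so (X, τ) is connected.
Compute connected components by grouping points that agree on all clopens:
  component: {42, 43, 44, 45, 46}


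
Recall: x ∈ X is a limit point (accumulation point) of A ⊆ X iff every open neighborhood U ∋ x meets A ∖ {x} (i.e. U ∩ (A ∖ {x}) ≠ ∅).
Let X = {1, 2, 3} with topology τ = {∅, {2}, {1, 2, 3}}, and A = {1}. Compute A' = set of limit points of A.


A' = {3}

For each x ∈ X, list the open sets U ∈ τ with x ∈ U, then check whether U ∩ (A ∖ {x}) ≠ ∅ for every such U.
  x = 1: open {1, 2, 3} ∋ x has {1, 2, 3} ∩ (A ∖ {1}) = ∅, so x is NOT a limit point.
  x = 2: open {2} ∋ x has {2} ∩ (A ∖ {2}) = ∅, so x is NOT a limit point.
  x = 3: opens ∋ x are {1, 2, 3}; each meets A ∖ {3}, so x IS a limit point.
Collecting: A' = {3}.


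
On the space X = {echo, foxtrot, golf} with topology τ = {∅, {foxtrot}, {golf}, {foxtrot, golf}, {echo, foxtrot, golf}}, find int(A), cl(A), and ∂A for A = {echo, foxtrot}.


int(A) = {foxtrot}, cl(A) = {echo, foxtrot}, ∂A = {echo}.

Closed sets in (X, τ) are complements of opens:
  closed(X, τ) = {∅, {echo}, {echo, foxtrot}, {echo, golf}, {echo, foxtrot, golf}}.
int(A) = ⋃ {U ∈ τ : U ⊆ A}. Opens contained in A: ∅, {foxtrot}.
Taking the union of these: int(A) = {foxtrot}.
cl(A) = ⋂ {C closed : A ⊆ C}. Closed sets containing A: {echo, foxtrot}, {echo, foxtrot, golf}.
Intersecting these: cl(A) = {echo, foxtrot}.
∂A = cl(A) ∖ int(A) = {echo, foxtrot} ∖ {foxtrot} = {echo}.


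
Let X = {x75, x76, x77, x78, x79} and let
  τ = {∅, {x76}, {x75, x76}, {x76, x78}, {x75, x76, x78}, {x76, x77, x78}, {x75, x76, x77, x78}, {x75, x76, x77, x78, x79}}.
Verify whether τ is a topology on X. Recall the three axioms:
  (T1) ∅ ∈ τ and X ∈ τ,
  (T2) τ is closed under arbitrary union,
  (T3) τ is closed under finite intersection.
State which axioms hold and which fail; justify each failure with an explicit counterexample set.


τ IS a topology on X.

Axiom (T1): ∅ ∈ τ? Yes; X ∈ τ? Yes.
Axiom (T2/T3): check pairwise unions and intersections of members of τ.
All pairwise intersections and unions checked — each lies in τ. Therefore τ satisfies (T1), (T2), (T3): it IS a topology on X.


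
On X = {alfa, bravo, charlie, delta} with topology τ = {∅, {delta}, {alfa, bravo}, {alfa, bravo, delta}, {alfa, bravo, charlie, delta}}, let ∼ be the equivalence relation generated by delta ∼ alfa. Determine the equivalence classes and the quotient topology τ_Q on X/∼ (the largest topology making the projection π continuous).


X/∼ = {[alfa=delta], [bravo], [charlie]}; |τ_Q| = 3.

Equivalence classes: [alfa=delta], [bravo], [charlie].
Quotient map π: X → X/∼ sends alfa ↦ [alfa=delta], bravo ↦ [bravo], charlie ↦ [charlie], delta ↦ [alfa=delta].
For each subset V ⊆ X/∼, compute π^{-1}(V) ⊆ X and check whether π^{-1}(V) ∈ τ. V is open in τ_Q iff π^{-1}(V) ∈ τ.
  V = {}: π^{-1}(V) = ∅ ∈ τ ✓.
  V = {[alfa=delta]}: π^{-1}(V) = {alfa, delta} ∉ τ ✗.
  V = {[bravo]}: π^{-1}(V) = {bravo} ∉ τ ✗.
  V = {[alfa=delta], [bravo]}: π^{-1}(V) = {alfa, bravo, delta} ∈ τ ✓.
  V = {[charlie]}: π^{-1}(V) = {charlie} ∉ τ ✗.
  V = {[alfa=delta], [charlie]}: π^{-1}(V) = {alfa, charlie, delta} ∉ τ ✗.
  V = {[bravo], [charlie]}: π^{-1}(V) = {bravo, charlie} ∉ τ ✗.
  V = {[alfa=delta], [bravo], [charlie]}: π^{-1}(V) = {alfa, bravo, charlie, delta} ∈ τ ✓.
Open sets in the quotient: τ_Q = {{}, {[alfa=delta], [bravo]}, {[alfa=delta], [bravo], [charlie]}} (3 elements).


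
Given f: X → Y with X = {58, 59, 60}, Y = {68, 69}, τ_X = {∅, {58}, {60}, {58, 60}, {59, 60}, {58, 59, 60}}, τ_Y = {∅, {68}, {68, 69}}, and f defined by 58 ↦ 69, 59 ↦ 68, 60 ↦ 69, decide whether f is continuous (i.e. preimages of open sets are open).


f is NOT continuous.

Compute f^{-1}(U) for each U ∈ τ_Y:
  U = ∅: f^{-1}(U) = ∅ ∈ τ_X ✓.
  U = {68}: f^{-1}(U) = {59} ∉ τ_X ✗.
  U = {68, 69}: f^{-1}(U) = {58, 59, 60} ∈ τ_X ✓.
Found U = {68} with f^{-1}(U) = {59} not in τ_X. Therefore f is NOT continuous.


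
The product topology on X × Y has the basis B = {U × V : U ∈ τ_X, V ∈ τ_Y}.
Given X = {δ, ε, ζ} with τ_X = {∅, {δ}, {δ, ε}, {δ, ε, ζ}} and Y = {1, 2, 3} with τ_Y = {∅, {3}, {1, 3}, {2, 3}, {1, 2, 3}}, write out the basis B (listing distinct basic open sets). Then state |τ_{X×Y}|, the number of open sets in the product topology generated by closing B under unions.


Basis B = {∅ × ∅, {δ} × {3}, {δ} × {1, 3}, {δ} × {2, 3}, {δ, ε} × {3}, {δ} × {1, 2, 3}, {δ, ε, ζ} × {3}, {δ, ε} × {1, 3}, {δ, ε} × {2, 3}, {δ, ε} × {1, 2, 3}, {δ, ε, ζ} × {1, 3}, {δ, ε, ζ} × {2, 3}, {δ, ε, ζ} × {1, 2, 3}}; |τ_{X×Y}| = 30.

Enumerate products U × V with U ∈ τ_X, V ∈ τ_Y (deduplicated):
  ∅ × ∅ = {} (∅)
  {δ} × {3} = {(δ,3)}
  {δ} × {1, 3} = {(δ,1), (δ,3)}
  {δ} × {2, 3} = {(δ,2), (δ,3)}
  {δ, ε} × {3} = {(δ,3), (ε,3)}
  {δ} × {1, 2, 3} = {(δ,1), (δ,2), (δ,3)}
  {δ, ε, ζ} × {3} = {(δ,3), (ε,3), (ζ,3)}
  {δ, ε} × {1, 3} = {(δ,1), (δ,3), (ε,1), (ε,3)}
  {δ, ε} × {2, 3} = {(δ,2), (δ,3), (ε,2), (ε,3)}
  {δ, ε} × {1, 2, 3} = {(δ,1), (δ,2), (δ,3), (ε,1), (ε,2), (ε,3)}
  {δ, ε, ζ} × {1, 3} = {(δ,1), (δ,3), (ε,1), (ε,3), (ζ,1), (ζ,3)}
  {δ, ε, ζ} × {2, 3} = {(δ,2), (δ,3), (ε,2), (ε,3), (ζ,2), (ζ,3)}
  {δ, ε, ζ} × {1, 2, 3} = {(δ,1), (δ,2), (δ,3), (ε,1), (ε,2), (ε,3), (ζ,1), (ζ,2), (ζ,3)}
These 13 distinct sets form the basis B.
Close under arbitrary unions to get τ_{X×Y}; counting gives |τ_{X×Y}| = 30.


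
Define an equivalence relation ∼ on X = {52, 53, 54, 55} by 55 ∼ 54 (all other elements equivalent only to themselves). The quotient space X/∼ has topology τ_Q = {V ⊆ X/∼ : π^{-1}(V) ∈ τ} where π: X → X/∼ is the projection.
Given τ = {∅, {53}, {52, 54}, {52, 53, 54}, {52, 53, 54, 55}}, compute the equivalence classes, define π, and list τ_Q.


X/∼ = {[52], [53], [54=55]}; |τ_Q| = 3.

Equivalence classes: [52], [53], [54=55].
Quotient map π: X → X/∼ sends 52 ↦ [52], 53 ↦ [53], 54 ↦ [54=55], 55 ↦ [54=55].
For each subset V ⊆ X/∼, compute π^{-1}(V) ⊆ X and check whether π^{-1}(V) ∈ τ. V is open in τ_Q iff π^{-1}(V) ∈ τ.
  V = {}: π^{-1}(V) = ∅ ∈ τ ✓.
  V = {[52]}: π^{-1}(V) = {52} ∉ τ ✗.
  V = {[53]}: π^{-1}(V) = {53} ∈ τ ✓.
  V = {[52], [53]}: π^{-1}(V) = {52, 53} ∉ τ ✗.
  V = {[54=55]}: π^{-1}(V) = {54, 55} ∉ τ ✗.
  V = {[52], [54=55]}: π^{-1}(V) = {52, 54, 55} ∉ τ ✗.
  V = {[53], [54=55]}: π^{-1}(V) = {53, 54, 55} ∉ τ ✗.
  V = {[52], [53], [54=55]}: π^{-1}(V) = {52, 53, 54, 55} ∈ τ ✓.
Open sets in the quotient: τ_Q = {{}, {[53]}, {[52], [53], [54=55]}} (3 elements).


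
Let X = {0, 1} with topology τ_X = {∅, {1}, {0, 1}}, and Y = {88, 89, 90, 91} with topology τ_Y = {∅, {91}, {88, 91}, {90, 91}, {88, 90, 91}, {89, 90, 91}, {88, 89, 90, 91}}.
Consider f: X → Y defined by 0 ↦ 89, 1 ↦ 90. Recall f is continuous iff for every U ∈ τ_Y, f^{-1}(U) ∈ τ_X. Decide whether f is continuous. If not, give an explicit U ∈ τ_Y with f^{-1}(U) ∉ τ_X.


f IS continuous.

Compute f^{-1}(U) for each U ∈ τ_Y:
  U = ∅: f^{-1}(U) = ∅ ∈ τ_X ✓.
  U = {91}: f^{-1}(U) = ∅ ∈ τ_X ✓.
  U = {88, 91}: f^{-1}(U) = ∅ ∈ τ_X ✓.
  U = {90, 91}: f^{-1}(U) = {1} ∈ τ_X ✓.
  U = {88, 90, 91}: f^{-1}(U) = {1} ∈ τ_X ✓.
  U = {89, 90, 91}: f^{-1}(U) = {0, 1} ∈ τ_X ✓.
  U = {88, 89, 90, 91}: f^{-1}(U) = {0, 1} ∈ τ_X ✓.
Every preimage lies in τ_X, so f IS continuous.


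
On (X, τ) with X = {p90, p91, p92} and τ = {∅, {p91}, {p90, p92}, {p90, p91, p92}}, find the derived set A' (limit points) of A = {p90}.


A' = {p92}

For each x ∈ X, list the open sets U ∈ τ with x ∈ U, then check whether U ∩ (A ∖ {x}) ≠ ∅ for every such U.
  x = p90: open {p90, p92} ∋ x has {p90, p92} ∩ (A ∖ {p90}) = ∅, so x is NOT a limit point.
  x = p91: open {p91} ∋ x has {p91} ∩ (A ∖ {p91}) = ∅, so x is NOT a limit point.
  x = p92: opens ∋ x are {p90, p92}, {p90, p91, p92}; each meets A ∖ {p92}, so x IS a limit point.
Collecting: A' = {p92}.


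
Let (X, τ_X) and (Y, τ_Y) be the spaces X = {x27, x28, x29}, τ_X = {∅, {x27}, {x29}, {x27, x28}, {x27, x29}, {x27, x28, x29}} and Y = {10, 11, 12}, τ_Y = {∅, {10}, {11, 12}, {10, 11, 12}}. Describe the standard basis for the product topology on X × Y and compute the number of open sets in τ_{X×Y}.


Basis B = {∅ × ∅, {x27} × {10}, {x29} × {10}, {x27, x28} × {10}, {x27, x29} × {10}, {x27} × {11, 12}, {x29} × {11, 12}, {x27} × {10, 11, 12}, {x27, x28, x29} × {10}, {x29} × {10, 11, 12}, {x27, x28} × {11, 12}, {x27, x29} × {11, 12}, {x27, x28} × {10, 11, 12}, {x27, x29} × {10, 11, 12}, {x27, x28, x29} × {11, 12}, {x27, x28, x29} × {10, 11, 12}}; |τ_{X×Y}| = 36.

Enumerate products U × V with U ∈ τ_X, V ∈ τ_Y (deduplicated):
  ∅ × ∅ = {} (∅)
  {x27} × {10} = {(x27,10)}
  {x29} × {10} = {(x29,10)}
  {x27, x28} × {10} = {(x27,10), (x28,10)}
  {x27, x29} × {10} = {(x27,10), (x29,10)}
  {x27} × {11, 12} = {(x27,11), (x27,12)}
  {x29} × {11, 12} = {(x29,11), (x29,12)}
  {x27} × {10, 11, 12} = {(x27,10), (x27,11), (x27,12)}
  {x27, x28, x29} × {10} = {(x27,10), (x28,10), (x29,10)}
  {x29} × {10, 11, 12} = {(x29,10), (x29,11), (x29,12)}
  {x27, x28} × {11, 12} = {(x27,11), (x27,12), (x28,11), (x28,12)}
  {x27, x29} × {11, 12} = {(x27,11), (x27,12), (x29,11), (x29,12)}
  {x27, x28} × {10, 11, 12} = {(x27,10), (x27,11), (x27,12), (x28,10), (x28,11), (x28,12)}
  {x27, x29} × {10, 11, 12} = {(x27,10), (x27,11), (x27,12), (x29,10), (x29,11), (x29,12)}
  {x27, x28, x29} × {11, 12} = {(x27,11), (x27,12), (x28,11), (x28,12), (x29,11), (x29,12)}
  {x27, x28, x29} × {10, 11, 12} = {(x27,10), (x27,11), (x27,12), (x28,10), (x28,11), (x28,12), (x29,10), (x29,11), (x29,12)}
These 16 distinct sets form the basis B.
Close under arbitrary unions to get τ_{X×Y}; counting gives |τ_{X×Y}| = 36.


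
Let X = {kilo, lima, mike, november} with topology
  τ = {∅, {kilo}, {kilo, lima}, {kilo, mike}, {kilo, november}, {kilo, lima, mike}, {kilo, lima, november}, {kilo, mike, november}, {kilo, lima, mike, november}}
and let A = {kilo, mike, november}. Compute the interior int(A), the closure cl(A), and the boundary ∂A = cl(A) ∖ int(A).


int(A) = {kilo, mike, november}, cl(A) = {kilo, lima, mike, november}, ∂A = {lima}.

Closed sets in (X, τ) are complements of opens:
  closed(X, τ) = {∅, {lima}, {mike}, {november}, {lima, mike}, {lima, november}, {mike, november}, {lima, mike, november}, {kilo, lima, mike, november}}.
int(A) = ⋃ {U ∈ τ : U ⊆ A}. Opens contained in A: ∅, {kilo}, {kilo, mike}, {kilo, november}, {kilo, mike, november}.
Taking the union of these: int(A) = {kilo, mike, november}.
cl(A) = ⋂ {C closed : A ⊆ C}. Closed sets containing A: {kilo, lima, mike, november}.
Intersecting these: cl(A) = {kilo, lima, mike, november}.
∂A = cl(A) ∖ int(A) = {kilo, lima, mike, november} ∖ {kilo, mike, november} = {lima}.


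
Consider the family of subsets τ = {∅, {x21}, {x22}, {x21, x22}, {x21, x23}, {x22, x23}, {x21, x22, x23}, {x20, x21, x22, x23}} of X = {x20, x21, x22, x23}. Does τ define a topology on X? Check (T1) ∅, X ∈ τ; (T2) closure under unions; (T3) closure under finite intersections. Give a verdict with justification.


τ is NOT a topology on X.

Axiom (T1): ∅ ∈ τ? Yes; X ∈ τ? Yes.
Axiom (T2/T3): check pairwise unions and intersections of members of τ.
Counterexample for (T3): {x21, x23} ∩ {x22, x23} = {x23} ∉ τ. Therefore τ is NOT a topology.


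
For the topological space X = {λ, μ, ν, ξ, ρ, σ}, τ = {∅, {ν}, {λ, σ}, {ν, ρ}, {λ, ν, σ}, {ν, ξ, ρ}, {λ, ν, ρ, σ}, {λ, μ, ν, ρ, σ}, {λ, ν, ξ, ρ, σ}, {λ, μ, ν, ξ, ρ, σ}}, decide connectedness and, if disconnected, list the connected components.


(X, τ) is connected.

Find clopen sets (U ∈ τ with X ∖ U ∈ τ):
  U = ∅, X ∖ U = {λ, μ, ν, ξ, ρ, σ} — both open, so U is clopen.
  U = {λ, μ, ν, ξ, ρ, σ}, X ∖ U = ∅ — both open, so U is clopen.
Only trivial clopens (∅ and X) exist, so (X, τ) is connected.
Compute connected components by grouping points that agree on all clopens:
  component: {λ, μ, ν, ξ, ρ, σ}


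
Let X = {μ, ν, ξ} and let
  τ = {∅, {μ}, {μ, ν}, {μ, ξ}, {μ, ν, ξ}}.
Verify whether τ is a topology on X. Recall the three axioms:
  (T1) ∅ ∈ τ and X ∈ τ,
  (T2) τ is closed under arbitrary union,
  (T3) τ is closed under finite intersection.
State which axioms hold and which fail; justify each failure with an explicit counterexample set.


τ IS a topology on X.

Axiom (T1): ∅ ∈ τ? Yes; X ∈ τ? Yes.
Axiom (T2/T3): check pairwise unions and intersections of members of τ.
All pairwise intersections and unions checked — each lies in τ. Therefore τ satisfies (T1), (T2), (T3): it IS a topology on X.


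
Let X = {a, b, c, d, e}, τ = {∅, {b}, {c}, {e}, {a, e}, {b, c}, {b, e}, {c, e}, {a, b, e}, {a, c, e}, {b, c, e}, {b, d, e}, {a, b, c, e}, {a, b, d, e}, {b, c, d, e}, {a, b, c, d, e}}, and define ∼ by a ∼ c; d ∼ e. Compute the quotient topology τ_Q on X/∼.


X/∼ = {[a=c], [b], [d=e]}; |τ_Q| = 4.

Equivalence classes: [a=c], [b], [d=e].
Quotient map π: X → X/∼ sends a ↦ [a=c], b ↦ [b], c ↦ [a=c], d ↦ [d=e], e ↦ [d=e].
For each subset V ⊆ X/∼, compute π^{-1}(V) ⊆ X and check whether π^{-1}(V) ∈ τ. V is open in τ_Q iff π^{-1}(V) ∈ τ.
  V = {}: π^{-1}(V) = ∅ ∈ τ ✓.
  V = {[a=c]}: π^{-1}(V) = {a, c} ∉ τ ✗.
  V = {[b]}: π^{-1}(V) = {b} ∈ τ ✓.
  V = {[a=c], [b]}: π^{-1}(V) = {a, b, c} ∉ τ ✗.
  V = {[d=e]}: π^{-1}(V) = {d, e} ∉ τ ✗.
  V = {[a=c], [d=e]}: π^{-1}(V) = {a, c, d, e} ∉ τ ✗.
  V = {[b], [d=e]}: π^{-1}(V) = {b, d, e} ∈ τ ✓.
  V = {[a=c], [b], [d=e]}: π^{-1}(V) = {a, b, c, d, e} ∈ τ ✓.
Open sets in the quotient: τ_Q = {{}, {[b]}, {[b], [d=e]}, {[a=c], [b], [d=e]}} (4 elements).


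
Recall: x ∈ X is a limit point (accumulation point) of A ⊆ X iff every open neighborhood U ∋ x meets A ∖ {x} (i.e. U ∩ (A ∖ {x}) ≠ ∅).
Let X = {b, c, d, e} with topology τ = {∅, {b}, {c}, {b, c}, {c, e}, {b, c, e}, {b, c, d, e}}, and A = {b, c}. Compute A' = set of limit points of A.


A' = {d, e}

For each x ∈ X, list the open sets U ∈ τ with x ∈ U, then check whether U ∩ (A ∖ {x}) ≠ ∅ for every such U.
  x = b: open {b} ∋ x has {b} ∩ (A ∖ {b}) = ∅, so x is NOT a limit point.
  x = c: open {c} ∋ x has {c} ∩ (A ∖ {c}) = ∅, so x is NOT a limit point.
  x = d: opens ∋ x are {b, c, d, e}; each meets A ∖ {d}, so x IS a limit point.
  x = e: opens ∋ x are {c, e}, {b, c, e}, {b, c, d, e}; each meets A ∖ {e}, so x IS a limit point.
Collecting: A' = {d, e}.


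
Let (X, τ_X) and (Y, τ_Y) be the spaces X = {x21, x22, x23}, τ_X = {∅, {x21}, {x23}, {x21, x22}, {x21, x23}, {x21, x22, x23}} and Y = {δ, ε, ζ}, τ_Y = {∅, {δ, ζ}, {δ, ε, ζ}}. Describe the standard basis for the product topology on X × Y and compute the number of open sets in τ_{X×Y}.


Basis B = {∅ × ∅, {x21} × {δ, ζ}, {x23} × {δ, ζ}, {x21} × {δ, ε, ζ}, {x23} × {δ, ε, ζ}, {x21, x22} × {δ, ζ}, {x21, x23} × {δ, ζ}, {x21, x22} × {δ, ε, ζ}, {x21, x23} × {δ, ε, ζ}, {x21, x22, x23} × {δ, ζ}, {x21, x22, x23} × {δ, ε, ζ}}; |τ_{X×Y}| = 18.

Enumerate products U × V with U ∈ τ_X, V ∈ τ_Y (deduplicated):
  ∅ × ∅ = {} (∅)
  {x21} × {δ, ζ} = {(x21,δ), (x21,ζ)}
  {x23} × {δ, ζ} = {(x23,δ), (x23,ζ)}
  {x21} × {δ, ε, ζ} = {(x21,δ), (x21,ε), (x21,ζ)}
  {x23} × {δ, ε, ζ} = {(x23,δ), (x23,ε), (x23,ζ)}
  {x21, x22} × {δ, ζ} = {(x21,δ), (x21,ζ), (x22,δ), (x22,ζ)}
  {x21, x23} × {δ, ζ} = {(x21,δ), (x21,ζ), (x23,δ), (x23,ζ)}
  {x21, x22} × {δ, ε, ζ} = {(x21,δ), (x21,ε), (x21,ζ), (x22,δ), (x22,ε), (x22,ζ)}
  {x21, x23} × {δ, ε, ζ} = {(x21,δ), (x21,ε), (x21,ζ), (x23,δ), (x23,ε), (x23,ζ)}
  {x21, x22, x23} × {δ, ζ} = {(x21,δ), (x21,ζ), (x22,δ), (x22,ζ), (x23,δ), (x23,ζ)}
  {x21, x22, x23} × {δ, ε, ζ} = {(x21,δ), (x21,ε), (x21,ζ), (x22,δ), (x22,ε), (x22,ζ), (x23,δ), (x23,ε), (x23,ζ)}
These 11 distinct sets form the basis B.
Close under arbitrary unions to get τ_{X×Y}; counting gives |τ_{X×Y}| = 18.


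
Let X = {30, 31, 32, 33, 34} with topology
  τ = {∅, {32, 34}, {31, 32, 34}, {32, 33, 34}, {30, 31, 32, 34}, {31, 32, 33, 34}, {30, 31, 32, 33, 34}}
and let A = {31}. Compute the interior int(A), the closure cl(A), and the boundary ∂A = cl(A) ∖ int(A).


int(A) = ∅, cl(A) = {30, 31}, ∂A = {30, 31}.

Closed sets in (X, τ) are complements of opens:
  closed(X, τ) = {∅, {30}, {33}, {30, 31}, {30, 33}, {30, 31, 33}, {30, 31, 32, 33, 34}}.
int(A) = ⋃ {U ∈ τ : U ⊆ A}. Opens contained in A: ∅.
Taking the union of these: int(A) = ∅.
cl(A) = ⋂ {C closed : A ⊆ C}. Closed sets containing A: {30, 31}, {30, 31, 33}, {30, 31, 32, 33, 34}.
Intersecting these: cl(A) = {30, 31}.
∂A = cl(A) ∖ int(A) = {30, 31} ∖ ∅ = {30, 31}.


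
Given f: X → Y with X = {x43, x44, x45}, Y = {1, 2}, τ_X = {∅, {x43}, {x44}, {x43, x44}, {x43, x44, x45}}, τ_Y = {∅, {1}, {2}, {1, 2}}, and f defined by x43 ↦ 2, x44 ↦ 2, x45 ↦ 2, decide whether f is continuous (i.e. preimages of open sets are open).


f IS continuous.

Compute f^{-1}(U) for each U ∈ τ_Y:
  U = ∅: f^{-1}(U) = ∅ ∈ τ_X ✓.
  U = {1}: f^{-1}(U) = ∅ ∈ τ_X ✓.
  U = {2}: f^{-1}(U) = {x43, x44, x45} ∈ τ_X ✓.
  U = {1, 2}: f^{-1}(U) = {x43, x44, x45} ∈ τ_X ✓.
Every preimage lies in τ_X, so f IS continuous.


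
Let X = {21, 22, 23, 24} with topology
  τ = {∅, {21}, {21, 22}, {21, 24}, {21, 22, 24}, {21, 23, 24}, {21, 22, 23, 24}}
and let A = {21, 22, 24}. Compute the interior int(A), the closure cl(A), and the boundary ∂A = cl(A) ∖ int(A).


int(A) = {21, 22, 24}, cl(A) = {21, 22, 23, 24}, ∂A = {23}.

Closed sets in (X, τ) are complements of opens:
  closed(X, τ) = {∅, {22}, {23}, {22, 23}, {23, 24}, {22, 23, 24}, {21, 22, 23, 24}}.
int(A) = ⋃ {U ∈ τ : U ⊆ A}. Opens contained in A: ∅, {21}, {21, 22}, {21, 24}, {21, 22, 24}.
Taking the union of these: int(A) = {21, 22, 24}.
cl(A) = ⋂ {C closed : A ⊆ C}. Closed sets containing A: {21, 22, 23, 24}.
Intersecting these: cl(A) = {21, 22, 23, 24}.
∂A = cl(A) ∖ int(A) = {21, 22, 23, 24} ∖ {21, 22, 24} = {23}.


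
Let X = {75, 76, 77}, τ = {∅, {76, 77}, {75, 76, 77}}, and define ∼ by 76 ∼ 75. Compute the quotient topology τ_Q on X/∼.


X/∼ = {[75=76], [77]}; |τ_Q| = 2.

Equivalence classes: [75=76], [77].
Quotient map π: X → X/∼ sends 75 ↦ [75=76], 76 ↦ [75=76], 77 ↦ [77].
For each subset V ⊆ X/∼, compute π^{-1}(V) ⊆ X and check whether π^{-1}(V) ∈ τ. V is open in τ_Q iff π^{-1}(V) ∈ τ.
  V = {}: π^{-1}(V) = ∅ ∈ τ ✓.
  V = {[75=76]}: π^{-1}(V) = {75, 76} ∉ τ ✗.
  V = {[77]}: π^{-1}(V) = {77} ∉ τ ✗.
  V = {[75=76], [77]}: π^{-1}(V) = {75, 76, 77} ∈ τ ✓.
Open sets in the quotient: τ_Q = {{}, {[75=76], [77]}} (2 elements).


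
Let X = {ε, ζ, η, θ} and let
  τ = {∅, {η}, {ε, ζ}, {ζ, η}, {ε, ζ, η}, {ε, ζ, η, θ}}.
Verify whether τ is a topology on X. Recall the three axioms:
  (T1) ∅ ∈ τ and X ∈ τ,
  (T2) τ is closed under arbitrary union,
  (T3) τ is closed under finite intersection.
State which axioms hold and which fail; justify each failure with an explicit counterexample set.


τ is NOT a topology on X.

Axiom (T1): ∅ ∈ τ? Yes; X ∈ τ? Yes.
Axiom (T2/T3): check pairwise unions and intersections of members of τ.
Counterexample for (T3): {ε, ζ} ∩ {ζ, η} = {ζ} ∉ τ. Therefore τ is NOT a topology.


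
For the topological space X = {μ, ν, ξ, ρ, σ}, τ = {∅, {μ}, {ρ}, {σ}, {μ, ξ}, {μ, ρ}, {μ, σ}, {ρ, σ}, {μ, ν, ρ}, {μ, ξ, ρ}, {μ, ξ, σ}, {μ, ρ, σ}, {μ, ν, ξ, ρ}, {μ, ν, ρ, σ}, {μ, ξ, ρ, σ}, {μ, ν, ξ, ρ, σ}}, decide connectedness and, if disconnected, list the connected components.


(X, τ) is disconnected; components = [{σ}, {μ, ν, ξ, ρ}].

Find clopen sets (U ∈ τ with X ∖ U ∈ τ):
  U = ∅, X ∖ U = {μ, ν, ξ, ρ, σ} — both open, so U is clopen.
  U = {σ}, X ∖ U = {μ, ν, ξ, ρ} — both open, so U is clopen.
  U = {μ, ν, ξ, ρ}, X ∖ U = {σ} — both open, so U is clopen.
  U = {μ, ν, ξ, ρ, σ}, X ∖ U = ∅ — both open, so U is clopen.
Nontrivial clopen(s) exist: e.g. {μ, ν, ξ, ρ}. So (X, τ) is disconnected.
Compute connected components by grouping points that agree on all clopens:
  component: {σ}
  component: {μ, ν, ξ, ρ}


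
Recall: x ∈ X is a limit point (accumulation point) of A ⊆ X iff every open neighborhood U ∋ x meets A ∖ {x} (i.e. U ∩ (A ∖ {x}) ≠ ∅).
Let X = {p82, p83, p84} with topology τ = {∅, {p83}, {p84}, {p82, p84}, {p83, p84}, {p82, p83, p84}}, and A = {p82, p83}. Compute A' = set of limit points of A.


A' = ∅

For each x ∈ X, list the open sets U ∈ τ with x ∈ U, then check whether U ∩ (A ∖ {x}) ≠ ∅ for every such U.
  x = p82: open {p82, p84} ∋ x has {p82, p84} ∩ (A ∖ {p82}) = ∅, so x is NOT a limit point.
  x = p83: open {p83} ∋ x has {p83} ∩ (A ∖ {p83}) = ∅, so x is NOT a limit point.
  x = p84: open {p84} ∋ x has {p84} ∩ (A ∖ {p84}) = ∅, so x is NOT a limit point.
Collecting: A' = ∅.


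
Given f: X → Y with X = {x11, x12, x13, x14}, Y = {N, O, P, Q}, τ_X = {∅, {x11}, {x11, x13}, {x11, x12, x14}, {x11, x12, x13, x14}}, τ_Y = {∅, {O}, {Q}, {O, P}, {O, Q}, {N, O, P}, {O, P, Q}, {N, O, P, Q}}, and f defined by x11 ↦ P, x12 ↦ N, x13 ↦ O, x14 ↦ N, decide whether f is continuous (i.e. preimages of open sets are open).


f is NOT continuous.

Compute f^{-1}(U) for each U ∈ τ_Y:
  U = ∅: f^{-1}(U) = ∅ ∈ τ_X ✓.
  U = {O}: f^{-1}(U) = {x13} ∉ τ_X ✗.
  U = {Q}: f^{-1}(U) = ∅ ∈ τ_X ✓.
  U = {O, P}: f^{-1}(U) = {x11, x13} ∈ τ_X ✓.
  U = {O, Q}: f^{-1}(U) = {x13} ∉ τ_X ✗.
  U = {N, O, P}: f^{-1}(U) = {x11, x12, x13, x14} ∈ τ_X ✓.
  U = {O, P, Q}: f^{-1}(U) = {x11, x13} ∈ τ_X ✓.
  U = {N, O, P, Q}: f^{-1}(U) = {x11, x12, x13, x14} ∈ τ_X ✓.
Found U = {O} with f^{-1}(U) = {x13} not in τ_X. Therefore f is NOT continuous.


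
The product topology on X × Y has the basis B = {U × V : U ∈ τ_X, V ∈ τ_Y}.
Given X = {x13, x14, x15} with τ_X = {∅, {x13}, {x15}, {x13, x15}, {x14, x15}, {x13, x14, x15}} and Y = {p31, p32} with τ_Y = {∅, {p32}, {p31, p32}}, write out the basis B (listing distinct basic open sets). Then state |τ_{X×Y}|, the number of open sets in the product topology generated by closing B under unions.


Basis B = {∅ × ∅, {x13} × {p32}, {x15} × {p32}, {x13} × {p31, p32}, {x13, x15} × {p32}, {x14, x15} × {p32}, {x15} × {p31, p32}, {x13, x14, x15} × {p32}, {x13, x15} × {p31, p32}, {x14, x15} × {p31, p32}, {x13, x14, x15} × {p31, p32}}; |τ_{X×Y}| = 18.

Enumerate products U × V with U ∈ τ_X, V ∈ τ_Y (deduplicated):
  ∅ × ∅ = {} (∅)
  {x13} × {p32} = {(x13,p32)}
  {x15} × {p32} = {(x15,p32)}
  {x13} × {p31, p32} = {(x13,p31), (x13,p32)}
  {x13, x15} × {p32} = {(x13,p32), (x15,p32)}
  {x14, x15} × {p32} = {(x14,p32), (x15,p32)}
  {x15} × {p31, p32} = {(x15,p31), (x15,p32)}
  {x13, x14, x15} × {p32} = {(x13,p32), (x14,p32), (x15,p32)}
  {x13, x15} × {p31, p32} = {(x13,p31), (x13,p32), (x15,p31), (x15,p32)}
  {x14, x15} × {p31, p32} = {(x14,p31), (x14,p32), (x15,p31), (x15,p32)}
  {x13, x14, x15} × {p31, p32} = {(x13,p31), (x13,p32), (x14,p31), (x14,p32), (x15,p31), (x15,p32)}
These 11 distinct sets form the basis B.
Close under arbitrary unions to get τ_{X×Y}; counting gives |τ_{X×Y}| = 18.


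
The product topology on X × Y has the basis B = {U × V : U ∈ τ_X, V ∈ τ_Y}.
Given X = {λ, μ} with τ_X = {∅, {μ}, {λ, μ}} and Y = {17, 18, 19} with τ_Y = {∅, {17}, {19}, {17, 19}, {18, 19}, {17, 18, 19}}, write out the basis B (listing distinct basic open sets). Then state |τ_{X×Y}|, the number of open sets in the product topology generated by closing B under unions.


Basis B = {∅ × ∅, {μ} × {17}, {μ} × {19}, {λ, μ} × {17}, {λ, μ} × {19}, {μ} × {17, 19}, {μ} × {18, 19}, {μ} × {17, 18, 19}, {λ, μ} × {17, 19}, {λ, μ} × {18, 19}, {λ, μ} × {17, 18, 19}}; |τ_{X×Y}| = 18.

Enumerate products U × V with U ∈ τ_X, V ∈ τ_Y (deduplicated):
  ∅ × ∅ = {} (∅)
  {μ} × {17} = {(μ,17)}
  {μ} × {19} = {(μ,19)}
  {λ, μ} × {17} = {(λ,17), (μ,17)}
  {λ, μ} × {19} = {(λ,19), (μ,19)}
  {μ} × {17, 19} = {(μ,17), (μ,19)}
  {μ} × {18, 19} = {(μ,18), (μ,19)}
  {μ} × {17, 18, 19} = {(μ,17), (μ,18), (μ,19)}
  {λ, μ} × {17, 19} = {(λ,17), (λ,19), (μ,17), (μ,19)}
  {λ, μ} × {18, 19} = {(λ,18), (λ,19), (μ,18), (μ,19)}
  {λ, μ} × {17, 18, 19} = {(λ,17), (λ,18), (λ,19), (μ,17), (μ,18), (μ,19)}
These 11 distinct sets form the basis B.
Close under arbitrary unions to get τ_{X×Y}; counting gives |τ_{X×Y}| = 18.


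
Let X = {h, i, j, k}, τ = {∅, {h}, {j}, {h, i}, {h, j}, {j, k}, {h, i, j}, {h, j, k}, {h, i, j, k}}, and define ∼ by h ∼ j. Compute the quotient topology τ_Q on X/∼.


X/∼ = {[h=j], [i], [k]}; |τ_Q| = 5.

Equivalence classes: [h=j], [i], [k].
Quotient map π: X → X/∼ sends h ↦ [h=j], i ↦ [i], j ↦ [h=j], k ↦ [k].
For each subset V ⊆ X/∼, compute π^{-1}(V) ⊆ X and check whether π^{-1}(V) ∈ τ. V is open in τ_Q iff π^{-1}(V) ∈ τ.
  V = {}: π^{-1}(V) = ∅ ∈ τ ✓.
  V = {[h=j]}: π^{-1}(V) = {h, j} ∈ τ ✓.
  V = {[i]}: π^{-1}(V) = {i} ∉ τ ✗.
  V = {[h=j], [i]}: π^{-1}(V) = {h, i, j} ∈ τ ✓.
  V = {[k]}: π^{-1}(V) = {k} ∉ τ ✗.
  V = {[h=j], [k]}: π^{-1}(V) = {h, j, k} ∈ τ ✓.
  V = {[i], [k]}: π^{-1}(V) = {i, k} ∉ τ ✗.
  V = {[h=j], [i], [k]}: π^{-1}(V) = {h, i, j, k} ∈ τ ✓.
Open sets in the quotient: τ_Q = {{}, {[h=j]}, {[h=j], [i]}, {[h=j], [k]}, {[h=j], [i], [k]}} (5 elements).


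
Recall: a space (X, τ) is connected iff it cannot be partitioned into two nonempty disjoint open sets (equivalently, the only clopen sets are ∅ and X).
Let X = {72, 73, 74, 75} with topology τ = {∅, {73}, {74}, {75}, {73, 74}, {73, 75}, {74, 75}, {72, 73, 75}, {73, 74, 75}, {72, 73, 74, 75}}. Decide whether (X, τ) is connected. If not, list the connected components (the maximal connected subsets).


(X, τ) is disconnected; components = [{74}, {72, 73, 75}].

Find clopen sets (U ∈ τ with X ∖ U ∈ τ):
  U = ∅, X ∖ U = {72, 73, 74, 75} — both open, so U is clopen.
  U = {74}, X ∖ U = {72, 73, 75} — both open, so U is clopen.
  U = {72, 73, 75}, X ∖ U = {74} — both open, so U is clopen.
  U = {72, 73, 74, 75}, X ∖ U = ∅ — both open, so U is clopen.
Nontrivial clopen(s) exist: e.g. {74}. So (X, τ) is disconnected.
Compute connected components by grouping points that agree on all clopens:
  component: {74}
  component: {72, 73, 75}
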